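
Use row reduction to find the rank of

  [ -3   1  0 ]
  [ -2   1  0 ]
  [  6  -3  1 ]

rank = 3

R1 → -1/3·R1
  [  1  -1/3  0 ]
  [ -2     1  0 ]
  [  6    -3  1 ]
R2 → R2 + 2·R1
  [ 1  -1/3  0 ]
  [ 0   1/3  0 ]
  [ 6    -3  1 ]
R3 → R3 − 6·R1
  [ 1  -1/3  0 ]
  [ 0   1/3  0 ]
  [ 0    -1  1 ]
R2 → 3·R2
  [ 1  -1/3  0 ]
  [ 0     1  0 ]
  [ 0    -1  1 ]
R3 → R3 + R2
  [ 1  -1/3  0 ]
  [ 0     1  0 ]
  [ 0     0  1 ]
R1 → R1 + 1/3·R2
  [ 1  0  0 ]
  [ 0  1  0 ]
  [ 0  0  1 ]
The reduced form has 3 nonzero rows.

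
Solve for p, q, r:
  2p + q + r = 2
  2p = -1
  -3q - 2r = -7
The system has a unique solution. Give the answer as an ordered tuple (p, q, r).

(-1/2, 1, 2)

Form the augmented matrix and row-reduce:
  [ 2   1   1  |   2 ]
  [ 2   0   0  |  -1 ]
  [ 0  -3  -2  |  -7 ]
ρ1 -> 1/2·ρ1
  [ 1  1/2  1/2  |   1 ]
  [ 2    0    0  |  -1 ]
  [ 0   -3   -2  |  -7 ]
ρ2 -> ρ2 − 2·ρ1
  [ 1  1/2  1/2  |   1 ]
  [ 0   -1   -1  |  -3 ]
  [ 0   -3   -2  |  -7 ]
ρ2 -> -1·ρ2
  [ 1  1/2  1/2  |   1 ]
  [ 0    1    1  |   3 ]
  [ 0   -3   -2  |  -7 ]
ρ3 -> ρ3 + 3·ρ2
  [ 1  1/2  1/2  |  1 ]
  [ 0    1    1  |  3 ]
  [ 0    0    1  |  2 ]
ρ2 -> ρ2 − ρ3
  [ 1  1/2  1/2  |  1 ]
  [ 0    1    0  |  1 ]
  [ 0    0    1  |  2 ]
ρ1 -> ρ1 − 1/2·ρ3
  [ 1  1/2  0  |  0 ]
  [ 0    1  0  |  1 ]
  [ 0    0  1  |  2 ]
ρ1 -> ρ1 − 1/2·ρ2
  [ 1  0  0  |  -1/2 ]
  [ 0  1  0  |     1 ]
  [ 0  0  1  |     2 ]
Reading off the last column: p = -1/2, q = 1, r = 2.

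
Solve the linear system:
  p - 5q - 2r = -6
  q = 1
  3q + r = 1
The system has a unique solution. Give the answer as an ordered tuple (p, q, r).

Form the augmented matrix and row-reduce:
  [ 1  -5  -2  |  -6 ]
  [ 0   1   0  |   1 ]
  [ 0   3   1  |   1 ]
Subtract 3 times ρ2 from ρ3.
  [ 1  -5  -2  |  -6 ]
  [ 0   1   0  |   1 ]
  [ 0   0   1  |  -2 ]
Add 2 times ρ3 to ρ1.
  [ 1  -5  0  |  -10 ]
  [ 0   1  0  |    1 ]
  [ 0   0  1  |   -2 ]
Add 5 times ρ2 to ρ1.
  [ 1  0  0  |  -5 ]
  [ 0  1  0  |   1 ]
  [ 0  0  1  |  -2 ]
Reading off the last column: p = -5, q = 1, r = -2.

(-5, 1, -2)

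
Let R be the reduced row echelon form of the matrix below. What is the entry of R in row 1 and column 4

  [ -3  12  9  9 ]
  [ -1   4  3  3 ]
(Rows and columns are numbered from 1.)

-3

Multiply R1 by -1/3.
  [  1  -4  -3  -3 ]
  [ -1   4   3   3 ]
Add R1 to R2.
  [ 1  -4  -3  -3 ]
  [ 0   0   0   0 ]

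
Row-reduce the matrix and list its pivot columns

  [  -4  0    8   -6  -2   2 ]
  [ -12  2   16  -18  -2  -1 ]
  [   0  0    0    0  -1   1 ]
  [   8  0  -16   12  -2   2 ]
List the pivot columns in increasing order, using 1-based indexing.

1, 2, 5

Multiply R1 by -1/4.
  [   1  0   -2  3/2  1/2  -1/2 ]
  [ -12  2   16  -18   -2    -1 ]
  [   0  0    0    0   -1     1 ]
  [   8  0  -16   12   -2     2 ]
Add 12 times R1 to R2.
  [ 1  0   -2  3/2  1/2  -1/2 ]
  [ 0  2   -8    0    4    -7 ]
  [ 0  0    0    0   -1     1 ]
  [ 8  0  -16   12   -2     2 ]
Subtract 8 times R1 from R4.
  [ 1  0  -2  3/2  1/2  -1/2 ]
  [ 0  2  -8    0    4    -7 ]
  [ 0  0   0    0   -1     1 ]
  [ 0  0   0    0   -6     6 ]
Multiply R2 by 1/2.
  [ 1  0  -2  3/2  1/2  -1/2 ]
  [ 0  1  -4    0    2  -7/2 ]
  [ 0  0   0    0   -1     1 ]
  [ 0  0   0    0   -6     6 ]
Multiply R3 by -1.
  [ 1  0  -2  3/2  1/2  -1/2 ]
  [ 0  1  -4    0    2  -7/2 ]
  [ 0  0   0    0    1    -1 ]
  [ 0  0   0    0   -6     6 ]
Add 6 times R3 to R4.
  [ 1  0  -2  3/2  1/2  -1/2 ]
  [ 0  1  -4    0    2  -7/2 ]
  [ 0  0   0    0    1    -1 ]
  [ 0  0   0    0    0     0 ]
Subtract 2 times R3 from R2.
  [ 1  0  -2  3/2  1/2  -1/2 ]
  [ 0  1  -4    0    0  -3/2 ]
  [ 0  0   0    0    1    -1 ]
  [ 0  0   0    0    0     0 ]
Subtract 1/2 times R3 from R1.
  [ 1  0  -2  3/2  0     0 ]
  [ 0  1  -4    0  0  -3/2 ]
  [ 0  0   0    0  1    -1 ]
  [ 0  0   0    0  0     0 ]
Pivot columns are the columns containing a leading 1.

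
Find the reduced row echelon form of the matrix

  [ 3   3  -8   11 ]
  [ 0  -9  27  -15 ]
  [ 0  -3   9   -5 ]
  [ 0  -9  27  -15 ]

R1 := 1/3·R1
R2 := -1/9·R2
R3 := R3 + 3·R2
R4 := R4 + 9·R2
R1 := R1 − R2

[[1, 0, 1/3, 2], [0, 1, -3, 5/3], [0, 0, 0, 0], [0, 0, 0, 0]]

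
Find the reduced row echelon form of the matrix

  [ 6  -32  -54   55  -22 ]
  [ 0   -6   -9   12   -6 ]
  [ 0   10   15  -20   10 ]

r1 := 1/6·r1
  [ 1  -16/3  -9  55/6  -11/3 ]
  [ 0     -6  -9    12     -6 ]
  [ 0     10  15   -20     10 ]
r2 := -1/6·r2
  [ 1  -16/3   -9  55/6  -11/3 ]
  [ 0      1  3/2    -2      1 ]
  [ 0     10   15   -20     10 ]
r3 := r3 − 10·r2
  [ 1  -16/3   -9  55/6  -11/3 ]
  [ 0      1  3/2    -2      1 ]
  [ 0      0    0     0      0 ]
r1 := r1 + 16/3·r2
  [ 1  0   -1  -3/2  5/3 ]
  [ 0  1  3/2    -2    1 ]
  [ 0  0    0     0    0 ]

[[1, 0, -1, -3/2, 5/3], [0, 1, 3/2, -2, 1], [0, 0, 0, 0, 0]]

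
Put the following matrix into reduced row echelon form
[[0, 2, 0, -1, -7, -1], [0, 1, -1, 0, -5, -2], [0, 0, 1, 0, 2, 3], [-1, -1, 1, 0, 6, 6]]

R1 <=> R4
R1 → -1·R1
R4 → R4 − 2·R2
R4 → R4 − 2·R3
R4 → -1·R4
R2 → R2 + R3
R1 → R1 + R3
R1 → R1 − R2

[[1, 0, 0, 0, -1, -4], [0, 1, 0, 0, -3, 1], [0, 0, 1, 0, 2, 3], [0, 0, 0, 1, 1, 3]]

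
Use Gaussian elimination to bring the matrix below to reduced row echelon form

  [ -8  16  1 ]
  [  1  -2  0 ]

r1 ← -1/8·r1
  [ 1  -2  -1/8 ]
  [ 1  -2     0 ]
r2 ← r2 − r1
  [ 1  -2  -1/8 ]
  [ 0   0   1/8 ]
r2 ← 8·r2
  [ 1  -2  -1/8 ]
  [ 0   0     1 ]
r1 ← r1 + 1/8·r2
  [ 1  -2  0 ]
  [ 0   0  1 ]

[[1, -2, 0], [0, 0, 1]]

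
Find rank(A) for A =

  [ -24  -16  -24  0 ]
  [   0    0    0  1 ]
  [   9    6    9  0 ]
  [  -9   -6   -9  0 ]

ρ1 := -1/24·ρ1
  [  1  2/3   1  0 ]
  [  0    0   0  1 ]
  [  9    6   9  0 ]
  [ -9   -6  -9  0 ]
ρ3 := ρ3 − 9·ρ1
  [  1  2/3   1  0 ]
  [  0    0   0  1 ]
  [  0    0   0  0 ]
  [ -9   -6  -9  0 ]
ρ4 := ρ4 + 9·ρ1
  [ 1  2/3  1  0 ]
  [ 0    0  0  1 ]
  [ 0    0  0  0 ]
  [ 0    0  0  0 ]
The reduced form has 2 nonzero rows.

rank = 2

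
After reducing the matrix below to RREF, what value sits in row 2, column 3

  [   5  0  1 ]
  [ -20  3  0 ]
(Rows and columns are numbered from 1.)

ρ1 -> 1/5·ρ1
ρ2 -> ρ2 + 20·ρ1
ρ2 -> 1/3·ρ2

4/3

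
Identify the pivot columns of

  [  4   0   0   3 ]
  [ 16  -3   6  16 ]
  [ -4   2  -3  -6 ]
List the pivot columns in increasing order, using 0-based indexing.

0, 1, 2

ρ1 := 1/4·ρ1
  [  1   0   0  3/4 ]
  [ 16  -3   6   16 ]
  [ -4   2  -3   -6 ]
ρ2 := ρ2 − 16·ρ1
  [  1   0   0  3/4 ]
  [  0  -3   6    4 ]
  [ -4   2  -3   -6 ]
ρ3 := ρ3 + 4·ρ1
  [ 1   0   0  3/4 ]
  [ 0  -3   6    4 ]
  [ 0   2  -3   -3 ]
ρ2 := -1/3·ρ2
  [ 1  0   0   3/4 ]
  [ 0  1  -2  -4/3 ]
  [ 0  2  -3    -3 ]
ρ3 := ρ3 − 2·ρ2
  [ 1  0   0   3/4 ]
  [ 0  1  -2  -4/3 ]
  [ 0  0   1  -1/3 ]
ρ2 := ρ2 + 2·ρ3
  [ 1  0  0   3/4 ]
  [ 0  1  0    -2 ]
  [ 0  0  1  -1/3 ]
Pivot columns are the columns containing a leading 1.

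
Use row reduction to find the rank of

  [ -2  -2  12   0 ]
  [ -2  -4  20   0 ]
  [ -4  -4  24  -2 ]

rank = 3

ρ1 -> -1/2·ρ1
  [  1   1  -6   0 ]
  [ -2  -4  20   0 ]
  [ -4  -4  24  -2 ]
ρ2 -> ρ2 + 2·ρ1
  [  1   1  -6   0 ]
  [  0  -2   8   0 ]
  [ -4  -4  24  -2 ]
ρ3 -> ρ3 + 4·ρ1
  [ 1   1  -6   0 ]
  [ 0  -2   8   0 ]
  [ 0   0   0  -2 ]
ρ2 -> -1/2·ρ2
  [ 1  1  -6   0 ]
  [ 0  1  -4   0 ]
  [ 0  0   0  -2 ]
ρ3 -> -1/2·ρ3
  [ 1  1  -6  0 ]
  [ 0  1  -4  0 ]
  [ 0  0   0  1 ]
ρ1 -> ρ1 − ρ2
  [ 1  0  -2  0 ]
  [ 0  1  -4  0 ]
  [ 0  0   0  1 ]
The reduced form has 3 nonzero rows.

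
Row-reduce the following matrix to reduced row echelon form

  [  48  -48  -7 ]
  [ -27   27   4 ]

[[1, -1, 0], [0, 0, 1]]

ρ1 ← 1/48·ρ1
  [   1  -1  -7/48 ]
  [ -27  27      4 ]
ρ2 ← ρ2 + 27·ρ1
  [ 1  -1  -7/48 ]
  [ 0   0   1/16 ]
ρ2 ← 16·ρ2
  [ 1  -1  -7/48 ]
  [ 0   0      1 ]
ρ1 ← ρ1 + 7/48·ρ2
  [ 1  -1  0 ]
  [ 0   0  1 ]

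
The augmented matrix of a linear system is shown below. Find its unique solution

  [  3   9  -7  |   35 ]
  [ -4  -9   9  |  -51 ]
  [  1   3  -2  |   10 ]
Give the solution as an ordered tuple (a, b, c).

(6, -2, -5)

ρ1 -> 1/3·ρ1
  [  1   3  -7/3  |  35/3 ]
  [ -4  -9     9  |   -51 ]
  [  1   3    -2  |    10 ]
ρ2 -> ρ2 + 4·ρ1
  [ 1  3  -7/3  |   35/3 ]
  [ 0  3  -1/3  |  -13/3 ]
  [ 1  3    -2  |     10 ]
ρ3 -> ρ3 − ρ1
  [ 1  3  -7/3  |   35/3 ]
  [ 0  3  -1/3  |  -13/3 ]
  [ 0  0   1/3  |   -5/3 ]
ρ2 -> 1/3·ρ2
  [ 1  3  -7/3  |   35/3 ]
  [ 0  1  -1/9  |  -13/9 ]
  [ 0  0   1/3  |   -5/3 ]
ρ3 -> 3·ρ3
  [ 1  3  -7/3  |   35/3 ]
  [ 0  1  -1/9  |  -13/9 ]
  [ 0  0     1  |     -5 ]
ρ2 -> ρ2 + 1/9·ρ3
  [ 1  3  -7/3  |  35/3 ]
  [ 0  1     0  |    -2 ]
  [ 0  0     1  |    -5 ]
ρ1 -> ρ1 + 7/3·ρ3
  [ 1  3  0  |   0 ]
  [ 0  1  0  |  -2 ]
  [ 0  0  1  |  -5 ]
ρ1 -> ρ1 − 3·ρ2
  [ 1  0  0  |   6 ]
  [ 0  1  0  |  -2 ]
  [ 0  0  1  |  -5 ]
Reading off the last column: a = 6, b = -2, c = -5.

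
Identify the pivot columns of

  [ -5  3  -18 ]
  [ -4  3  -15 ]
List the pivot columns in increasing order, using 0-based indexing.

0, 1

ρ1 -> -1/5·ρ1
  [  1  -3/5  18/5 ]
  [ -4     3   -15 ]
ρ2 -> ρ2 + 4·ρ1
  [ 1  -3/5  18/5 ]
  [ 0   3/5  -3/5 ]
ρ2 -> 5/3·ρ2
  [ 1  -3/5  18/5 ]
  [ 0     1    -1 ]
ρ1 -> ρ1 + 3/5·ρ2
  [ 1  0   3 ]
  [ 0  1  -1 ]
Pivot columns are the columns containing a leading 1.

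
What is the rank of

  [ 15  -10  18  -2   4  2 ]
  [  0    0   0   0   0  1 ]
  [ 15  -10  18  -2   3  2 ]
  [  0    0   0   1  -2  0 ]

rank = 4

R1 -> 1/15·R1
  [  1  -2/3  6/5  -2/15  4/15  2/15 ]
  [  0     0    0      0     0     1 ]
  [ 15   -10   18     -2     3     2 ]
  [  0     0    0      1    -2     0 ]
R3 -> R3 − 15·R1
  [ 1  -2/3  6/5  -2/15  4/15  2/15 ]
  [ 0     0    0      0     0     1 ]
  [ 0     0    0      0    -1     0 ]
  [ 0     0    0      1    -2     0 ]
R2 ↔ R4
  [ 1  -2/3  6/5  -2/15  4/15  2/15 ]
  [ 0     0    0      1    -2     0 ]
  [ 0     0    0      0    -1     0 ]
  [ 0     0    0      0     0     1 ]
R3 -> -1·R3
  [ 1  -2/3  6/5  -2/15  4/15  2/15 ]
  [ 0     0    0      1    -2     0 ]
  [ 0     0    0      0     1     0 ]
  [ 0     0    0      0     0     1 ]
R1 -> R1 − 2/15·R4
  [ 1  -2/3  6/5  -2/15  4/15  0 ]
  [ 0     0    0      1    -2  0 ]
  [ 0     0    0      0     1  0 ]
  [ 0     0    0      0     0  1 ]
R2 -> R2 + 2·R3
  [ 1  -2/3  6/5  -2/15  4/15  0 ]
  [ 0     0    0      1     0  0 ]
  [ 0     0    0      0     1  0 ]
  [ 0     0    0      0     0  1 ]
R1 -> R1 − 4/15·R3
  [ 1  -2/3  6/5  -2/15  0  0 ]
  [ 0     0    0      1  0  0 ]
  [ 0     0    0      0  1  0 ]
  [ 0     0    0      0  0  1 ]
R1 -> R1 + 2/15·R2
  [ 1  -2/3  6/5  0  0  0 ]
  [ 0     0    0  1  0  0 ]
  [ 0     0    0  0  1  0 ]
  [ 0     0    0  0  0  1 ]
The reduced form has 4 nonzero rows.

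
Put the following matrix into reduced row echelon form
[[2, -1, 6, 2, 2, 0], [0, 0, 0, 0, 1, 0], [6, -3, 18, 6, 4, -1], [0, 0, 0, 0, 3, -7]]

[[1, -1/2, 3, 1, 0, 0], [0, 0, 0, 0, 1, 0], [0, 0, 0, 0, 0, 1], [0, 0, 0, 0, 0, 0]]

ρ1 ← 1/2·ρ1
  [ 1  -1/2   3  1  1   0 ]
  [ 0     0   0  0  1   0 ]
  [ 6    -3  18  6  4  -1 ]
  [ 0     0   0  0  3  -7 ]
ρ3 ← ρ3 − 6·ρ1
  [ 1  -1/2  3  1   1   0 ]
  [ 0     0  0  0   1   0 ]
  [ 0     0  0  0  -2  -1 ]
  [ 0     0  0  0   3  -7 ]
ρ3 ← ρ3 + 2·ρ2
  [ 1  -1/2  3  1  1   0 ]
  [ 0     0  0  0  1   0 ]
  [ 0     0  0  0  0  -1 ]
  [ 0     0  0  0  3  -7 ]
ρ4 ← ρ4 − 3·ρ2
  [ 1  -1/2  3  1  1   0 ]
  [ 0     0  0  0  1   0 ]
  [ 0     0  0  0  0  -1 ]
  [ 0     0  0  0  0  -7 ]
ρ3 ← -1·ρ3
  [ 1  -1/2  3  1  1   0 ]
  [ 0     0  0  0  1   0 ]
  [ 0     0  0  0  0   1 ]
  [ 0     0  0  0  0  -7 ]
ρ4 ← ρ4 + 7·ρ3
  [ 1  -1/2  3  1  1  0 ]
  [ 0     0  0  0  1  0 ]
  [ 0     0  0  0  0  1 ]
  [ 0     0  0  0  0  0 ]
ρ1 ← ρ1 − ρ2
  [ 1  -1/2  3  1  0  0 ]
  [ 0     0  0  0  1  0 ]
  [ 0     0  0  0  0  1 ]
  [ 0     0  0  0  0  0 ]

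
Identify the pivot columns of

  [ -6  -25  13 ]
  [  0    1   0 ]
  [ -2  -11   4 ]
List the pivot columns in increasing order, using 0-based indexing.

r1 := -1/6·r1
  [  1  25/6  -13/6 ]
  [  0     1      0 ]
  [ -2   -11      4 ]
r3 := r3 + 2·r1
  [ 1  25/6  -13/6 ]
  [ 0     1      0 ]
  [ 0  -8/3   -1/3 ]
r3 := r3 + 8/3·r2
  [ 1  25/6  -13/6 ]
  [ 0     1      0 ]
  [ 0     0   -1/3 ]
r3 := -3·r3
  [ 1  25/6  -13/6 ]
  [ 0     1      0 ]
  [ 0     0      1 ]
r1 := r1 + 13/6·r3
  [ 1  25/6  0 ]
  [ 0     1  0 ]
  [ 0     0  1 ]
r1 := r1 − 25/6·r2
  [ 1  0  0 ]
  [ 0  1  0 ]
  [ 0  0  1 ]
Pivot columns are the columns containing a leading 1.

0, 1, 2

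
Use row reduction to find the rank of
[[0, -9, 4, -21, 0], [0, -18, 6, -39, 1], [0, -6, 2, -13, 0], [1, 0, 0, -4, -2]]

rank = 4

R1 <=> R4
  [ 1    0  0   -4  -2 ]
  [ 0  -18  6  -39   1 ]
  [ 0   -6  2  -13   0 ]
  [ 0   -9  4  -21   0 ]
R2 -> -1/18·R2
  [ 1   0     0    -4     -2 ]
  [ 0   1  -1/3  13/6  -1/18 ]
  [ 0  -6     2   -13      0 ]
  [ 0  -9     4   -21      0 ]
R3 -> R3 + 6·R2
  [ 1   0     0    -4     -2 ]
  [ 0   1  -1/3  13/6  -1/18 ]
  [ 0   0     0     0   -1/3 ]
  [ 0  -9     4   -21      0 ]
R4 -> R4 + 9·R2
  [ 1  0     0    -4     -2 ]
  [ 0  1  -1/3  13/6  -1/18 ]
  [ 0  0     0     0   -1/3 ]
  [ 0  0     1  -3/2   -1/2 ]
R3 <=> R4
  [ 1  0     0    -4     -2 ]
  [ 0  1  -1/3  13/6  -1/18 ]
  [ 0  0     1  -3/2   -1/2 ]
  [ 0  0     0     0   -1/3 ]
R4 -> -3·R4
  [ 1  0     0    -4     -2 ]
  [ 0  1  -1/3  13/6  -1/18 ]
  [ 0  0     1  -3/2   -1/2 ]
  [ 0  0     0     0      1 ]
R3 -> R3 + 1/2·R4
  [ 1  0     0    -4     -2 ]
  [ 0  1  -1/3  13/6  -1/18 ]
  [ 0  0     1  -3/2      0 ]
  [ 0  0     0     0      1 ]
R2 -> R2 + 1/18·R4
  [ 1  0     0    -4  -2 ]
  [ 0  1  -1/3  13/6   0 ]
  [ 0  0     1  -3/2   0 ]
  [ 0  0     0     0   1 ]
R1 -> R1 + 2·R4
  [ 1  0     0    -4  0 ]
  [ 0  1  -1/3  13/6  0 ]
  [ 0  0     1  -3/2  0 ]
  [ 0  0     0     0  1 ]
R2 -> R2 + 1/3·R3
  [ 1  0  0    -4  0 ]
  [ 0  1  0   5/3  0 ]
  [ 0  0  1  -3/2  0 ]
  [ 0  0  0     0  1 ]
The reduced form has 4 nonzero rows.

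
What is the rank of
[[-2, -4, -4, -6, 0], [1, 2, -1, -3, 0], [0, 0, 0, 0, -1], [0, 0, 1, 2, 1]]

rank = 3

Multiply R1 by -1/2.
  [ 1  2   2   3   0 ]
  [ 1  2  -1  -3   0 ]
  [ 0  0   0   0  -1 ]
  [ 0  0   1   2   1 ]
Subtract R1 from R2.
  [ 1  2   2   3   0 ]
  [ 0  0  -3  -6   0 ]
  [ 0  0   0   0  -1 ]
  [ 0  0   1   2   1 ]
Multiply R2 by -1/3.
  [ 1  2  2  3   0 ]
  [ 0  0  1  2   0 ]
  [ 0  0  0  0  -1 ]
  [ 0  0  1  2   1 ]
Subtract R2 from R4.
  [ 1  2  2  3   0 ]
  [ 0  0  1  2   0 ]
  [ 0  0  0  0  -1 ]
  [ 0  0  0  0   1 ]
Multiply R3 by -1.
  [ 1  2  2  3  0 ]
  [ 0  0  1  2  0 ]
  [ 0  0  0  0  1 ]
  [ 0  0  0  0  1 ]
Subtract R3 from R4.
  [ 1  2  2  3  0 ]
  [ 0  0  1  2  0 ]
  [ 0  0  0  0  1 ]
  [ 0  0  0  0  0 ]
Subtract 2 times R2 from R1.
  [ 1  2  0  -1  0 ]
  [ 0  0  1   2  0 ]
  [ 0  0  0   0  1 ]
  [ 0  0  0   0  0 ]
The reduced form has 3 nonzero rows.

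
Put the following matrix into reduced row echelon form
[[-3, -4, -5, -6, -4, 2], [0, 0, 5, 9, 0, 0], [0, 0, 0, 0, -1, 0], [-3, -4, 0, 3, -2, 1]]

R1 ← -1/3·R1
  [  1  4/3  5/3  2  4/3  -2/3 ]
  [  0    0    5  9    0     0 ]
  [  0    0    0  0   -1     0 ]
  [ -3   -4    0  3   -2     1 ]
R4 ← R4 + 3·R1
  [ 1  4/3  5/3  2  4/3  -2/3 ]
  [ 0    0    5  9    0     0 ]
  [ 0    0    0  0   -1     0 ]
  [ 0    0    5  9    2    -1 ]
R2 ← 1/5·R2
  [ 1  4/3  5/3    2  4/3  -2/3 ]
  [ 0    0    1  9/5    0     0 ]
  [ 0    0    0    0   -1     0 ]
  [ 0    0    5    9    2    -1 ]
R4 ← R4 − 5·R2
  [ 1  4/3  5/3    2  4/3  -2/3 ]
  [ 0    0    1  9/5    0     0 ]
  [ 0    0    0    0   -1     0 ]
  [ 0    0    0    0    2    -1 ]
R3 ← -1·R3
  [ 1  4/3  5/3    2  4/3  -2/3 ]
  [ 0    0    1  9/5    0     0 ]
  [ 0    0    0    0    1     0 ]
  [ 0    0    0    0    2    -1 ]
R4 ← R4 − 2·R3
  [ 1  4/3  5/3    2  4/3  -2/3 ]
  [ 0    0    1  9/5    0     0 ]
  [ 0    0    0    0    1     0 ]
  [ 0    0    0    0    0    -1 ]
R4 ← -1·R4
  [ 1  4/3  5/3    2  4/3  -2/3 ]
  [ 0    0    1  9/5    0     0 ]
  [ 0    0    0    0    1     0 ]
  [ 0    0    0    0    0     1 ]
R1 ← R1 + 2/3·R4
  [ 1  4/3  5/3    2  4/3  0 ]
  [ 0    0    1  9/5    0  0 ]
  [ 0    0    0    0    1  0 ]
  [ 0    0    0    0    0  1 ]
R1 ← R1 − 4/3·R3
  [ 1  4/3  5/3    2  0  0 ]
  [ 0    0    1  9/5  0  0 ]
  [ 0    0    0    0  1  0 ]
  [ 0    0    0    0  0  1 ]
R1 ← R1 − 5/3·R2
  [ 1  4/3  0   -1  0  0 ]
  [ 0    0  1  9/5  0  0 ]
  [ 0    0  0    0  1  0 ]
  [ 0    0  0    0  0  1 ]

[[1, 4/3, 0, -1, 0, 0], [0, 0, 1, 9/5, 0, 0], [0, 0, 0, 0, 1, 0], [0, 0, 0, 0, 0, 1]]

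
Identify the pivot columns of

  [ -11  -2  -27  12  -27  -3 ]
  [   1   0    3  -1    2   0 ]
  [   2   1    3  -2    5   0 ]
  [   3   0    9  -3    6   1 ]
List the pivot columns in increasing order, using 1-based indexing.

1, 2, 4, 6

R1 -> -1/11·R1
  [ 1  2/11  27/11  -12/11  27/11  3/11 ]
  [ 1     0      3      -1      2     0 ]
  [ 2     1      3      -2      5     0 ]
  [ 3     0      9      -3      6     1 ]
R2 -> R2 − R1
  [ 1   2/11  27/11  -12/11  27/11   3/11 ]
  [ 0  -2/11   6/11    1/11  -5/11  -3/11 ]
  [ 2      1      3      -2      5      0 ]
  [ 3      0      9      -3      6      1 ]
R3 -> R3 − 2·R1
  [ 1   2/11   27/11  -12/11  27/11   3/11 ]
  [ 0  -2/11    6/11    1/11  -5/11  -3/11 ]
  [ 0   7/11  -21/11    2/11   1/11  -6/11 ]
  [ 3      0       9      -3      6      1 ]
R4 -> R4 − 3·R1
  [ 1   2/11   27/11  -12/11   27/11   3/11 ]
  [ 0  -2/11    6/11    1/11   -5/11  -3/11 ]
  [ 0   7/11  -21/11    2/11    1/11  -6/11 ]
  [ 0  -6/11   18/11    3/11  -15/11   2/11 ]
R2 -> -11/2·R2
  [ 1   2/11   27/11  -12/11   27/11   3/11 ]
  [ 0      1      -3    -1/2     5/2    3/2 ]
  [ 0   7/11  -21/11    2/11    1/11  -6/11 ]
  [ 0  -6/11   18/11    3/11  -15/11   2/11 ]
R3 -> R3 − 7/11·R2
  [ 1   2/11  27/11  -12/11   27/11  3/11 ]
  [ 0      1     -3    -1/2     5/2   3/2 ]
  [ 0      0      0     1/2    -3/2  -3/2 ]
  [ 0  -6/11  18/11    3/11  -15/11  2/11 ]
R4 -> R4 + 6/11·R2
  [ 1  2/11  27/11  -12/11  27/11  3/11 ]
  [ 0     1     -3    -1/2    5/2   3/2 ]
  [ 0     0      0     1/2   -3/2  -3/2 ]
  [ 0     0      0       0      0     1 ]
R3 -> 2·R3
  [ 1  2/11  27/11  -12/11  27/11  3/11 ]
  [ 0     1     -3    -1/2    5/2   3/2 ]
  [ 0     0      0       1     -3    -3 ]
  [ 0     0      0       0      0     1 ]
R3 -> R3 + 3·R4
  [ 1  2/11  27/11  -12/11  27/11  3/11 ]
  [ 0     1     -3    -1/2    5/2   3/2 ]
  [ 0     0      0       1     -3     0 ]
  [ 0     0      0       0      0     1 ]
R2 -> R2 − 3/2·R4
  [ 1  2/11  27/11  -12/11  27/11  3/11 ]
  [ 0     1     -3    -1/2    5/2     0 ]
  [ 0     0      0       1     -3     0 ]
  [ 0     0      0       0      0     1 ]
R1 -> R1 − 3/11·R4
  [ 1  2/11  27/11  -12/11  27/11  0 ]
  [ 0     1     -3    -1/2    5/2  0 ]
  [ 0     0      0       1     -3  0 ]
  [ 0     0      0       0      0  1 ]
R2 -> R2 + 1/2·R3
  [ 1  2/11  27/11  -12/11  27/11  0 ]
  [ 0     1     -3       0      1  0 ]
  [ 0     0      0       1     -3  0 ]
  [ 0     0      0       0      0  1 ]
R1 -> R1 + 12/11·R3
  [ 1  2/11  27/11  0  -9/11  0 ]
  [ 0     1     -3  0      1  0 ]
  [ 0     0      0  1     -3  0 ]
  [ 0     0      0  0      0  1 ]
R1 -> R1 − 2/11·R2
  [ 1  0   3  0  -1  0 ]
  [ 0  1  -3  0   1  0 ]
  [ 0  0   0  1  -3  0 ]
  [ 0  0   0  0   0  1 ]
Pivot columns are the columns containing a leading 1.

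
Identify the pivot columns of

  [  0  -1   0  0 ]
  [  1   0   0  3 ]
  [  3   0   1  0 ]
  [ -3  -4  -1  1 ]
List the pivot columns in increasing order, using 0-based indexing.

R1 <=> R2
  [  1   0   0  3 ]
  [  0  -1   0  0 ]
  [  3   0   1  0 ]
  [ -3  -4  -1  1 ]
R3 ← R3 − 3·R1
  [  1   0   0   3 ]
  [  0  -1   0   0 ]
  [  0   0   1  -9 ]
  [ -3  -4  -1   1 ]
R4 ← R4 + 3·R1
  [ 1   0   0   3 ]
  [ 0  -1   0   0 ]
  [ 0   0   1  -9 ]
  [ 0  -4  -1  10 ]
R2 ← -1·R2
  [ 1   0   0   3 ]
  [ 0   1   0   0 ]
  [ 0   0   1  -9 ]
  [ 0  -4  -1  10 ]
R4 ← R4 + 4·R2
  [ 1  0   0   3 ]
  [ 0  1   0   0 ]
  [ 0  0   1  -9 ]
  [ 0  0  -1  10 ]
R4 ← R4 + R3
  [ 1  0  0   3 ]
  [ 0  1  0   0 ]
  [ 0  0  1  -9 ]
  [ 0  0  0   1 ]
R3 ← R3 + 9·R4
  [ 1  0  0  3 ]
  [ 0  1  0  0 ]
  [ 0  0  1  0 ]
  [ 0  0  0  1 ]
R1 ← R1 − 3·R4
  [ 1  0  0  0 ]
  [ 0  1  0  0 ]
  [ 0  0  1  0 ]
  [ 0  0  0  1 ]
Pivot columns are the columns containing a leading 1.

0, 1, 2, 3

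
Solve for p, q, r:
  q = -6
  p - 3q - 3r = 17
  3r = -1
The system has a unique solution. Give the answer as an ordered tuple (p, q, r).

Form the augmented matrix and row-reduce:
  [ 0   1   0  |  -6 ]
  [ 1  -3  -3  |  17 ]
  [ 0   0   3  |  -1 ]
Swap R1 and R2.
  [ 1  -3  -3  |  17 ]
  [ 0   1   0  |  -6 ]
  [ 0   0   3  |  -1 ]
Multiply R3 by 1/3.
  [ 1  -3  -3  |    17 ]
  [ 0   1   0  |    -6 ]
  [ 0   0   1  |  -1/3 ]
Add 3 times R3 to R1.
  [ 1  -3  0  |    16 ]
  [ 0   1  0  |    -6 ]
  [ 0   0  1  |  -1/3 ]
Add 3 times R2 to R1.
  [ 1  0  0  |    -2 ]
  [ 0  1  0  |    -6 ]
  [ 0  0  1  |  -1/3 ]
Reading off the last column: p = -2, q = -6, r = -1/3.

(-2, -6, -1/3)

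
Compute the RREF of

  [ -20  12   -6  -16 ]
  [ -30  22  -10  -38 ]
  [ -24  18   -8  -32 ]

[[1, 0, 0, -1], [0, 1, 0, -4], [0, 0, 1, -2]]

Multiply r1 by -1/20.
  [   1  -3/5  3/10  4/5 ]
  [ -30    22   -10  -38 ]
  [ -24    18    -8  -32 ]
Add 30 times r1 to r2.
  [   1  -3/5  3/10  4/5 ]
  [   0     4    -1  -14 ]
  [ -24    18    -8  -32 ]
Add 24 times r1 to r3.
  [ 1  -3/5  3/10    4/5 ]
  [ 0     4    -1    -14 ]
  [ 0  18/5  -4/5  -64/5 ]
Multiply r2 by 1/4.
  [ 1  -3/5  3/10    4/5 ]
  [ 0     1  -1/4   -7/2 ]
  [ 0  18/5  -4/5  -64/5 ]
Subtract 18/5 times r2 from r3.
  [ 1  -3/5  3/10   4/5 ]
  [ 0     1  -1/4  -7/2 ]
  [ 0     0  1/10  -1/5 ]
Multiply r3 by 10.
  [ 1  -3/5  3/10   4/5 ]
  [ 0     1  -1/4  -7/2 ]
  [ 0     0     1    -2 ]
Add 1/4 times r3 to r2.
  [ 1  -3/5  3/10  4/5 ]
  [ 0     1     0   -4 ]
  [ 0     0     1   -2 ]
Subtract 3/10 times r3 from r1.
  [ 1  -3/5  0  7/5 ]
  [ 0     1  0   -4 ]
  [ 0     0  1   -2 ]
Add 3/5 times r2 to r1.
  [ 1  0  0  -1 ]
  [ 0  1  0  -4 ]
  [ 0  0  1  -2 ]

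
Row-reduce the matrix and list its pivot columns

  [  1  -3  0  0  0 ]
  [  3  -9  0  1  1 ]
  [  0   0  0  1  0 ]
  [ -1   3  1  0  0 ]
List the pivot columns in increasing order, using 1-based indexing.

1, 3, 4, 5

r2 -> r2 − 3·r1
r4 -> r4 + r1
r2 <-> r4
r4 -> r4 − r3
Pivot columns are the columns containing a leading 1.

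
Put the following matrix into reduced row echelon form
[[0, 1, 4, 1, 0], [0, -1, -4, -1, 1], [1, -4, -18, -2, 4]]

[[1, 0, -2, 2, 0], [0, 1, 4, 1, 0], [0, 0, 0, 0, 1]]

R1 <-> R3
  [ 1  -4  -18  -2  4 ]
  [ 0  -1   -4  -1  1 ]
  [ 0   1    4   1  0 ]
R2 := -1·R2
  [ 1  -4  -18  -2   4 ]
  [ 0   1    4   1  -1 ]
  [ 0   1    4   1   0 ]
R3 := R3 − R2
  [ 1  -4  -18  -2   4 ]
  [ 0   1    4   1  -1 ]
  [ 0   0    0   0   1 ]
R2 := R2 + R3
  [ 1  -4  -18  -2  4 ]
  [ 0   1    4   1  0 ]
  [ 0   0    0   0  1 ]
R1 := R1 − 4·R3
  [ 1  -4  -18  -2  0 ]
  [ 0   1    4   1  0 ]
  [ 0   0    0   0  1 ]
R1 := R1 + 4·R2
  [ 1  0  -2  2  0 ]
  [ 0  1   4  1  0 ]
  [ 0  0   0  0  1 ]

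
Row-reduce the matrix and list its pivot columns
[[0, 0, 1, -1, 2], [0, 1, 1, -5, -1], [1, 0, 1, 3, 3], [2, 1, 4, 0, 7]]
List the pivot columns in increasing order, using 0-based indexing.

ρ1 ↔ ρ3
  [ 1  0  1   3   3 ]
  [ 0  1  1  -5  -1 ]
  [ 0  0  1  -1   2 ]
  [ 2  1  4   0   7 ]
ρ4 -> ρ4 − 2·ρ1
  [ 1  0  1   3   3 ]
  [ 0  1  1  -5  -1 ]
  [ 0  0  1  -1   2 ]
  [ 0  1  2  -6   1 ]
ρ4 -> ρ4 − ρ2
  [ 1  0  1   3   3 ]
  [ 0  1  1  -5  -1 ]
  [ 0  0  1  -1   2 ]
  [ 0  0  1  -1   2 ]
ρ4 -> ρ4 − ρ3
  [ 1  0  1   3   3 ]
  [ 0  1  1  -5  -1 ]
  [ 0  0  1  -1   2 ]
  [ 0  0  0   0   0 ]
ρ2 -> ρ2 − ρ3
  [ 1  0  1   3   3 ]
  [ 0  1  0  -4  -3 ]
  [ 0  0  1  -1   2 ]
  [ 0  0  0   0   0 ]
ρ1 -> ρ1 − ρ3
  [ 1  0  0   4   1 ]
  [ 0  1  0  -4  -3 ]
  [ 0  0  1  -1   2 ]
  [ 0  0  0   0   0 ]
Pivot columns are the columns containing a leading 1.

0, 1, 2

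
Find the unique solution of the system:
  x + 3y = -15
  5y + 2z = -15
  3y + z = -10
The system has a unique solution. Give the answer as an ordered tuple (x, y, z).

(0, -5, 5)

Form the augmented matrix and row-reduce:
  [ 1  3  0  |  -15 ]
  [ 0  5  2  |  -15 ]
  [ 0  3  1  |  -10 ]
Multiply R2 by 1/5.
  [ 1  3    0  |  -15 ]
  [ 0  1  2/5  |   -3 ]
  [ 0  3    1  |  -10 ]
Subtract 3 times R2 from R3.
  [ 1  3     0  |  -15 ]
  [ 0  1   2/5  |   -3 ]
  [ 0  0  -1/5  |   -1 ]
Multiply R3 by -5.
  [ 1  3    0  |  -15 ]
  [ 0  1  2/5  |   -3 ]
  [ 0  0    1  |    5 ]
Subtract 2/5 times R3 from R2.
  [ 1  3  0  |  -15 ]
  [ 0  1  0  |   -5 ]
  [ 0  0  1  |    5 ]
Subtract 3 times R2 from R1.
  [ 1  0  0  |   0 ]
  [ 0  1  0  |  -5 ]
  [ 0  0  1  |   5 ]
Reading off the last column: x = 0, y = -5, z = 5.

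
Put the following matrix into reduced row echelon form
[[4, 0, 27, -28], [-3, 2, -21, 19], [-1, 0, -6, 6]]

ρ1 ← 1/4·ρ1
  [  1  0  27/4  -7 ]
  [ -3  2   -21  19 ]
  [ -1  0    -6   6 ]
ρ2 ← ρ2 + 3·ρ1
  [  1  0  27/4  -7 ]
  [  0  2  -3/4  -2 ]
  [ -1  0    -6   6 ]
ρ3 ← ρ3 + ρ1
  [ 1  0  27/4  -7 ]
  [ 0  2  -3/4  -2 ]
  [ 0  0   3/4  -1 ]
ρ2 ← 1/2·ρ2
  [ 1  0  27/4  -7 ]
  [ 0  1  -3/8  -1 ]
  [ 0  0   3/4  -1 ]
ρ3 ← 4/3·ρ3
  [ 1  0  27/4    -7 ]
  [ 0  1  -3/8    -1 ]
  [ 0  0     1  -4/3 ]
ρ2 ← ρ2 + 3/8·ρ3
  [ 1  0  27/4    -7 ]
  [ 0  1     0  -3/2 ]
  [ 0  0     1  -4/3 ]
ρ1 ← ρ1 − 27/4·ρ3
  [ 1  0  0     2 ]
  [ 0  1  0  -3/2 ]
  [ 0  0  1  -4/3 ]

[[1, 0, 0, 2], [0, 1, 0, -3/2], [0, 0, 1, -4/3]]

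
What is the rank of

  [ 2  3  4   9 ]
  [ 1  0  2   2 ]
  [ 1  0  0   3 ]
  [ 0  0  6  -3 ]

rank = 3

Multiply ρ1 by 1/2.
Subtract ρ1 from ρ2.
Subtract ρ1 from ρ3.
Multiply ρ2 by -2/3.
Add 3/2 times ρ2 to ρ3.
Multiply ρ3 by -1/2.
Subtract 6 times ρ3 from ρ4.
Subtract 2 times ρ3 from ρ1.
Subtract 3/2 times ρ2 from ρ1.
The reduced form has 3 nonzero rows.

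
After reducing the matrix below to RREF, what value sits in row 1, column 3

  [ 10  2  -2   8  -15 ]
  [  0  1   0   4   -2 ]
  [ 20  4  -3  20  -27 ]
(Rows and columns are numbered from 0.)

R1 → 1/10·R1
R3 → R3 − 20·R1
R1 → R1 + 1/5·R3
R1 → R1 − 1/5·R2

4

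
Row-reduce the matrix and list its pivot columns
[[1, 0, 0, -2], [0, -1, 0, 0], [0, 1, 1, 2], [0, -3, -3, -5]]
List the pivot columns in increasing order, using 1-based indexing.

1, 2, 3, 4

R2 ← -1·R2
  [ 1   0   0  -2 ]
  [ 0   1   0   0 ]
  [ 0   1   1   2 ]
  [ 0  -3  -3  -5 ]
R3 ← R3 − R2
  [ 1   0   0  -2 ]
  [ 0   1   0   0 ]
  [ 0   0   1   2 ]
  [ 0  -3  -3  -5 ]
R4 ← R4 + 3·R2
  [ 1  0   0  -2 ]
  [ 0  1   0   0 ]
  [ 0  0   1   2 ]
  [ 0  0  -3  -5 ]
R4 ← R4 + 3·R3
  [ 1  0  0  -2 ]
  [ 0  1  0   0 ]
  [ 0  0  1   2 ]
  [ 0  0  0   1 ]
R3 ← R3 − 2·R4
  [ 1  0  0  -2 ]
  [ 0  1  0   0 ]
  [ 0  0  1   0 ]
  [ 0  0  0   1 ]
R1 ← R1 + 2·R4
  [ 1  0  0  0 ]
  [ 0  1  0  0 ]
  [ 0  0  1  0 ]
  [ 0  0  0  1 ]
Pivot columns are the columns containing a leading 1.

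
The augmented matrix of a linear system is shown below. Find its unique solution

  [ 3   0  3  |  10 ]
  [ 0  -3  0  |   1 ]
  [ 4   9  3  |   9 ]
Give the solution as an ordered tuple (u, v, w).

R1 := 1/3·R1
  [ 1   0  1  |  10/3 ]
  [ 0  -3  0  |     1 ]
  [ 4   9  3  |     9 ]
R3 := R3 − 4·R1
  [ 1   0   1  |   10/3 ]
  [ 0  -3   0  |      1 ]
  [ 0   9  -1  |  -13/3 ]
R2 := -1/3·R2
  [ 1  0   1  |   10/3 ]
  [ 0  1   0  |   -1/3 ]
  [ 0  9  -1  |  -13/3 ]
R3 := R3 − 9·R2
  [ 1  0   1  |  10/3 ]
  [ 0  1   0  |  -1/3 ]
  [ 0  0  -1  |  -4/3 ]
R3 := -1·R3
  [ 1  0  1  |  10/3 ]
  [ 0  1  0  |  -1/3 ]
  [ 0  0  1  |   4/3 ]
R1 := R1 − R3
  [ 1  0  0  |     2 ]
  [ 0  1  0  |  -1/3 ]
  [ 0  0  1  |   4/3 ]
Reading off the last column: u = 2, v = -1/3, w = 4/3.

(2, -1/3, 4/3)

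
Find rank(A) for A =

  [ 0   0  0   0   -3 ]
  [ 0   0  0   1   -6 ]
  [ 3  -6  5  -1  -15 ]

rank = 3

ρ1 <=> ρ3
ρ1 := 1/3·ρ1
ρ3 := -1/3·ρ3
ρ2 := ρ2 + 6·ρ3
ρ1 := ρ1 + 5·ρ3
ρ1 := ρ1 + 1/3·ρ2
The reduced form has 3 nonzero rows.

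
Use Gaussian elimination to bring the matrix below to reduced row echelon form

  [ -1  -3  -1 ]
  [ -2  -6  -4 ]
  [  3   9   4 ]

[[1, 3, 0], [0, 0, 1], [0, 0, 0]]

R1 ← -1·R1
  [  1   3   1 ]
  [ -2  -6  -4 ]
  [  3   9   4 ]
R2 ← R2 + 2·R1
  [ 1  3   1 ]
  [ 0  0  -2 ]
  [ 3  9   4 ]
R3 ← R3 − 3·R1
  [ 1  3   1 ]
  [ 0  0  -2 ]
  [ 0  0   1 ]
R2 ← -1/2·R2
  [ 1  3  1 ]
  [ 0  0  1 ]
  [ 0  0  1 ]
R3 ← R3 − R2
  [ 1  3  1 ]
  [ 0  0  1 ]
  [ 0  0  0 ]
R1 ← R1 − R2
  [ 1  3  0 ]
  [ 0  0  1 ]
  [ 0  0  0 ]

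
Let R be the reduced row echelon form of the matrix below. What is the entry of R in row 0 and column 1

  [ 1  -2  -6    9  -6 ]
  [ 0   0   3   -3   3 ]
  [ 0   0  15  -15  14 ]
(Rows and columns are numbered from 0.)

-2

Multiply R2 by 1/3.
  [ 1  -2  -6    9  -6 ]
  [ 0   0   1   -1   1 ]
  [ 0   0  15  -15  14 ]
Subtract 15 times R2 from R3.
  [ 1  -2  -6   9  -6 ]
  [ 0   0   1  -1   1 ]
  [ 0   0   0   0  -1 ]
Multiply R3 by -1.
  [ 1  -2  -6   9  -6 ]
  [ 0   0   1  -1   1 ]
  [ 0   0   0   0   1 ]
Subtract R3 from R2.
  [ 1  -2  -6   9  -6 ]
  [ 0   0   1  -1   0 ]
  [ 0   0   0   0   1 ]
Add 6 times R3 to R1.
  [ 1  -2  -6   9  0 ]
  [ 0   0   1  -1  0 ]
  [ 0   0   0   0  1 ]
Add 6 times R2 to R1.
  [ 1  -2  0   3  0 ]
  [ 0   0  1  -1  0 ]
  [ 0   0  0   0  1 ]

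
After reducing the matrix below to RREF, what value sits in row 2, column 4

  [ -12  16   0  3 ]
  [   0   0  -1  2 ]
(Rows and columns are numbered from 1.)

-2

Multiply r1 by -1/12.
  [ 1  -4/3   0  -1/4 ]
  [ 0     0  -1     2 ]
Multiply r2 by -1.
  [ 1  -4/3  0  -1/4 ]
  [ 0     0  1    -2 ]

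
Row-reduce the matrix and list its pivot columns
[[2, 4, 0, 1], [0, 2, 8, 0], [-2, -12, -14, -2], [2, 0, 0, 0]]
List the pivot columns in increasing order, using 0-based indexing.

0, 1, 2, 3

R1 → 1/2·R1
  [  1    2    0  1/2 ]
  [  0    2    8    0 ]
  [ -2  -12  -14   -2 ]
  [  2    0    0    0 ]
R3 → R3 + 2·R1
  [ 1   2    0  1/2 ]
  [ 0   2    8    0 ]
  [ 0  -8  -14   -1 ]
  [ 2   0    0    0 ]
R4 → R4 − 2·R1
  [ 1   2    0  1/2 ]
  [ 0   2    8    0 ]
  [ 0  -8  -14   -1 ]
  [ 0  -4    0   -1 ]
R2 → 1/2·R2
  [ 1   2    0  1/2 ]
  [ 0   1    4    0 ]
  [ 0  -8  -14   -1 ]
  [ 0  -4    0   -1 ]
R3 → R3 + 8·R2
  [ 1   2   0  1/2 ]
  [ 0   1   4    0 ]
  [ 0   0  18   -1 ]
  [ 0  -4   0   -1 ]
R4 → R4 + 4·R2
  [ 1  2   0  1/2 ]
  [ 0  1   4    0 ]
  [ 0  0  18   -1 ]
  [ 0  0  16   -1 ]
R3 → 1/18·R3
  [ 1  2   0    1/2 ]
  [ 0  1   4      0 ]
  [ 0  0   1  -1/18 ]
  [ 0  0  16     -1 ]
R4 → R4 − 16·R3
  [ 1  2  0    1/2 ]
  [ 0  1  4      0 ]
  [ 0  0  1  -1/18 ]
  [ 0  0  0   -1/9 ]
R4 → -9·R4
  [ 1  2  0    1/2 ]
  [ 0  1  4      0 ]
  [ 0  0  1  -1/18 ]
  [ 0  0  0      1 ]
R3 → R3 + 1/18·R4
  [ 1  2  0  1/2 ]
  [ 0  1  4    0 ]
  [ 0  0  1    0 ]
  [ 0  0  0    1 ]
R1 → R1 − 1/2·R4
  [ 1  2  0  0 ]
  [ 0  1  4  0 ]
  [ 0  0  1  0 ]
  [ 0  0  0  1 ]
R2 → R2 − 4·R3
  [ 1  2  0  0 ]
  [ 0  1  0  0 ]
  [ 0  0  1  0 ]
  [ 0  0  0  1 ]
R1 → R1 − 2·R2
  [ 1  0  0  0 ]
  [ 0  1  0  0 ]
  [ 0  0  1  0 ]
  [ 0  0  0  1 ]
Pivot columns are the columns containing a leading 1.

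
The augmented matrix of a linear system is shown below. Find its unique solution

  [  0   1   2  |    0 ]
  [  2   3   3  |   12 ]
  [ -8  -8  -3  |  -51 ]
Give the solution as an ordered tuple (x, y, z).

(3/2, 6, -3)

Swap r1 and r2.
  [  2   3   3  |   12 ]
  [  0   1   2  |    0 ]
  [ -8  -8  -3  |  -51 ]
Multiply r1 by 1/2.
  [  1  3/2  3/2  |    6 ]
  [  0    1    2  |    0 ]
  [ -8   -8   -3  |  -51 ]
Add 8 times r1 to r3.
  [ 1  3/2  3/2  |   6 ]
  [ 0    1    2  |   0 ]
  [ 0    4    9  |  -3 ]
Subtract 4 times r2 from r3.
  [ 1  3/2  3/2  |   6 ]
  [ 0    1    2  |   0 ]
  [ 0    0    1  |  -3 ]
Subtract 2 times r3 from r2.
  [ 1  3/2  3/2  |   6 ]
  [ 0    1    0  |   6 ]
  [ 0    0    1  |  -3 ]
Subtract 3/2 times r3 from r1.
  [ 1  3/2  0  |  21/2 ]
  [ 0    1  0  |     6 ]
  [ 0    0  1  |    -3 ]
Subtract 3/2 times r2 from r1.
  [ 1  0  0  |  3/2 ]
  [ 0  1  0  |    6 ]
  [ 0  0  1  |   -3 ]
Reading off the last column: x = 3/2, y = 6, z = -3.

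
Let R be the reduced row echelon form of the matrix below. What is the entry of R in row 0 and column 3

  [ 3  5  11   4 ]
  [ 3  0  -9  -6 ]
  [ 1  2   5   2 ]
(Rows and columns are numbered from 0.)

-2

R1 ← 1/3·R1
  [ 1  5/3  11/3  4/3 ]
  [ 3    0    -9   -6 ]
  [ 1    2     5    2 ]
R2 ← R2 − 3·R1
  [ 1  5/3  11/3  4/3 ]
  [ 0   -5   -20  -10 ]
  [ 1    2     5    2 ]
R3 ← R3 − R1
  [ 1  5/3  11/3  4/3 ]
  [ 0   -5   -20  -10 ]
  [ 0  1/3   4/3  2/3 ]
R2 ← -1/5·R2
  [ 1  5/3  11/3  4/3 ]
  [ 0    1     4    2 ]
  [ 0  1/3   4/3  2/3 ]
R3 ← R3 − 1/3·R2
  [ 1  5/3  11/3  4/3 ]
  [ 0    1     4    2 ]
  [ 0    0     0    0 ]
R1 ← R1 − 5/3·R2
  [ 1  0  -3  -2 ]
  [ 0  1   4   2 ]
  [ 0  0   0   0 ]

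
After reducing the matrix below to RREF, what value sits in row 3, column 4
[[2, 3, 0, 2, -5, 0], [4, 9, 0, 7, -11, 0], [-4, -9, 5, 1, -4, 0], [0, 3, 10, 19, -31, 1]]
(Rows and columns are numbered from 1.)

Multiply r1 by 1/2.
  [  1  3/2   0   1  -5/2  0 ]
  [  4    9   0   7   -11  0 ]
  [ -4   -9   5   1    -4  0 ]
  [  0    3  10  19   -31  1 ]
Subtract 4 times r1 from r2.
  [  1  3/2   0   1  -5/2  0 ]
  [  0    3   0   3    -1  0 ]
  [ -4   -9   5   1    -4  0 ]
  [  0    3  10  19   -31  1 ]
Add 4 times r1 to r3.
  [ 1  3/2   0   1  -5/2  0 ]
  [ 0    3   0   3    -1  0 ]
  [ 0   -3   5   5   -14  0 ]
  [ 0    3  10  19   -31  1 ]
Multiply r2 by 1/3.
  [ 1  3/2   0   1  -5/2  0 ]
  [ 0    1   0   1  -1/3  0 ]
  [ 0   -3   5   5   -14  0 ]
  [ 0    3  10  19   -31  1 ]
Add 3 times r2 to r3.
  [ 1  3/2   0   1  -5/2  0 ]
  [ 0    1   0   1  -1/3  0 ]
  [ 0    0   5   8   -15  0 ]
  [ 0    3  10  19   -31  1 ]
Subtract 3 times r2 from r4.
  [ 1  3/2   0   1  -5/2  0 ]
  [ 0    1   0   1  -1/3  0 ]
  [ 0    0   5   8   -15  0 ]
  [ 0    0  10  16   -30  1 ]
Multiply r3 by 1/5.
  [ 1  3/2   0    1  -5/2  0 ]
  [ 0    1   0    1  -1/3  0 ]
  [ 0    0   1  8/5    -3  0 ]
  [ 0    0  10   16   -30  1 ]
Subtract 10 times r3 from r4.
  [ 1  3/2  0    1  -5/2  0 ]
  [ 0    1  0    1  -1/3  0 ]
  [ 0    0  1  8/5    -3  0 ]
  [ 0    0  0    0     0  1 ]
Subtract 3/2 times r2 from r1.
  [ 1  0  0  -1/2    -2  0 ]
  [ 0  1  0     1  -1/3  0 ]
  [ 0  0  1   8/5    -3  0 ]
  [ 0  0  0     0     0  1 ]

8/5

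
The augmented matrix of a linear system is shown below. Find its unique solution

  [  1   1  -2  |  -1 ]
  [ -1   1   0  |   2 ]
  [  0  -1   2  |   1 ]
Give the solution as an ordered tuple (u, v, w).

(0, 2, 3/2)

r2 ← r2 + r1
  [ 1   1  -2  |  -1 ]
  [ 0   2  -2  |   1 ]
  [ 0  -1   2  |   1 ]
r2 ← 1/2·r2
  [ 1   1  -2  |   -1 ]
  [ 0   1  -1  |  1/2 ]
  [ 0  -1   2  |    1 ]
r3 ← r3 + r2
  [ 1  1  -2  |   -1 ]
  [ 0  1  -1  |  1/2 ]
  [ 0  0   1  |  3/2 ]
r2 ← r2 + r3
  [ 1  1  -2  |   -1 ]
  [ 0  1   0  |    2 ]
  [ 0  0   1  |  3/2 ]
r1 ← r1 + 2·r3
  [ 1  1  0  |    2 ]
  [ 0  1  0  |    2 ]
  [ 0  0  1  |  3/2 ]
r1 ← r1 − r2
  [ 1  0  0  |    0 ]
  [ 0  1  0  |    2 ]
  [ 0  0  1  |  3/2 ]
Reading off the last column: u = 0, v = 2, w = 3/2.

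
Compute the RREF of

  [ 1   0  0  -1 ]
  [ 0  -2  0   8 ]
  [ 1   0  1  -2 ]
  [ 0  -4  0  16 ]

R3 ← R3 − R1
  [ 1   0  0  -1 ]
  [ 0  -2  0   8 ]
  [ 0   0  1  -1 ]
  [ 0  -4  0  16 ]
R2 ← -1/2·R2
  [ 1   0  0  -1 ]
  [ 0   1  0  -4 ]
  [ 0   0  1  -1 ]
  [ 0  -4  0  16 ]
R4 ← R4 + 4·R2
  [ 1  0  0  -1 ]
  [ 0  1  0  -4 ]
  [ 0  0  1  -1 ]
  [ 0  0  0   0 ]

[[1, 0, 0, -1], [0, 1, 0, -4], [0, 0, 1, -1], [0, 0, 0, 0]]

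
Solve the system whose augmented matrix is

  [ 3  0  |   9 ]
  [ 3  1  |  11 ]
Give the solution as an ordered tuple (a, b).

Multiply ρ1 by 1/3.
  [ 1  0  |   3 ]
  [ 3  1  |  11 ]
Subtract 3 times ρ1 from ρ2.
  [ 1  0  |  3 ]
  [ 0  1  |  2 ]
Reading off the last column: a = 3, b = 2.

(3, 2)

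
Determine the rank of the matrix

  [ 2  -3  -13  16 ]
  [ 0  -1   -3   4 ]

r1 -> 1/2·r1
  [ 1  -3/2  -13/2  8 ]
  [ 0    -1     -3  4 ]
r2 -> -1·r2
  [ 1  -3/2  -13/2   8 ]
  [ 0     1      3  -4 ]
r1 -> r1 + 3/2·r2
  [ 1  0  -2   2 ]
  [ 0  1   3  -4 ]
The reduced form has 2 nonzero rows.

rank = 2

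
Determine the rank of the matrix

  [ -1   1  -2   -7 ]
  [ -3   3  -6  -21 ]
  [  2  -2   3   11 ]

rank = 2

R1 → -1·R1
R2 → R2 + 3·R1
R3 → R3 − 2·R1
R2 ↔ R3
R2 → -1·R2
R1 → R1 − 2·R2
The reduced form has 2 nonzero rows.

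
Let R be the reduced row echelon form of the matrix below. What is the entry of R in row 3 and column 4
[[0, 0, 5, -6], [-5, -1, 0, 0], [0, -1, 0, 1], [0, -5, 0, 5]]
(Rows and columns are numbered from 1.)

-6/5

ρ1 <-> ρ2
  [ -5  -1  0   0 ]
  [  0   0  5  -6 ]
  [  0  -1  0   1 ]
  [  0  -5  0   5 ]
ρ1 := -1/5·ρ1
  [ 1  1/5  0   0 ]
  [ 0    0  5  -6 ]
  [ 0   -1  0   1 ]
  [ 0   -5  0   5 ]
ρ2 <-> ρ3
  [ 1  1/5  0   0 ]
  [ 0   -1  0   1 ]
  [ 0    0  5  -6 ]
  [ 0   -5  0   5 ]
ρ2 := -1·ρ2
  [ 1  1/5  0   0 ]
  [ 0    1  0  -1 ]
  [ 0    0  5  -6 ]
  [ 0   -5  0   5 ]
ρ4 := ρ4 + 5·ρ2
  [ 1  1/5  0   0 ]
  [ 0    1  0  -1 ]
  [ 0    0  5  -6 ]
  [ 0    0  0   0 ]
ρ3 := 1/5·ρ3
  [ 1  1/5  0     0 ]
  [ 0    1  0    -1 ]
  [ 0    0  1  -6/5 ]
  [ 0    0  0     0 ]
ρ1 := ρ1 − 1/5·ρ2
  [ 1  0  0   1/5 ]
  [ 0  1  0    -1 ]
  [ 0  0  1  -6/5 ]
  [ 0  0  0     0 ]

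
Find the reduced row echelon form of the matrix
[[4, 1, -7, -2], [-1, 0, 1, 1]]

R1 -> 1/4·R1
  [  1  1/4  -7/4  -1/2 ]
  [ -1    0     1     1 ]
R2 -> R2 + R1
  [ 1  1/4  -7/4  -1/2 ]
  [ 0  1/4  -3/4   1/2 ]
R2 -> 4·R2
  [ 1  1/4  -7/4  -1/2 ]
  [ 0    1    -3     2 ]
R1 -> R1 − 1/4·R2
  [ 1  0  -1  -1 ]
  [ 0  1  -3   2 ]

[[1, 0, -1, -1], [0, 1, -3, 2]]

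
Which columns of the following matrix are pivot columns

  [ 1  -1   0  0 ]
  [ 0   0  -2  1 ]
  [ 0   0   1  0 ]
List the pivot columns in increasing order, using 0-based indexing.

R2 := -1/2·R2
  [ 1  -1  0     0 ]
  [ 0   0  1  -1/2 ]
  [ 0   0  1     0 ]
R3 := R3 − R2
  [ 1  -1  0     0 ]
  [ 0   0  1  -1/2 ]
  [ 0   0  0   1/2 ]
R3 := 2·R3
  [ 1  -1  0     0 ]
  [ 0   0  1  -1/2 ]
  [ 0   0  0     1 ]
R2 := R2 + 1/2·R3
  [ 1  -1  0  0 ]
  [ 0   0  1  0 ]
  [ 0   0  0  1 ]
Pivot columns are the columns containing a leading 1.

0, 2, 3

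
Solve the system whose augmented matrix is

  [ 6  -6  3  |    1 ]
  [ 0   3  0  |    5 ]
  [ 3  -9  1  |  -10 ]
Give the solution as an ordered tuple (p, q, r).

Multiply r1 by 1/6.
  [ 1  -1  1/2  |  1/6 ]
  [ 0   3    0  |    5 ]
  [ 3  -9    1  |  -10 ]
Subtract 3 times r1 from r3.
  [ 1  -1   1/2  |    1/6 ]
  [ 0   3     0  |      5 ]
  [ 0  -6  -1/2  |  -21/2 ]
Multiply r2 by 1/3.
  [ 1  -1   1/2  |    1/6 ]
  [ 0   1     0  |    5/3 ]
  [ 0  -6  -1/2  |  -21/2 ]
Add 6 times r2 to r3.
  [ 1  -1   1/2  |   1/6 ]
  [ 0   1     0  |   5/3 ]
  [ 0   0  -1/2  |  -1/2 ]
Multiply r3 by -2.
  [ 1  -1  1/2  |  1/6 ]
  [ 0   1    0  |  5/3 ]
  [ 0   0    1  |    1 ]
Subtract 1/2 times r3 from r1.
  [ 1  -1  0  |  -1/3 ]
  [ 0   1  0  |   5/3 ]
  [ 0   0  1  |     1 ]
Add r2 to r1.
  [ 1  0  0  |  4/3 ]
  [ 0  1  0  |  5/3 ]
  [ 0  0  1  |    1 ]
Reading off the last column: p = 4/3, q = 5/3, r = 1.

(4/3, 5/3, 1)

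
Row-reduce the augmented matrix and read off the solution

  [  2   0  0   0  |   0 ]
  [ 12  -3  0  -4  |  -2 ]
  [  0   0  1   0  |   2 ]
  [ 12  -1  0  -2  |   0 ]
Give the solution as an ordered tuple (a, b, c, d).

r1 -> 1/2·r1
  [  1   0  0   0  |   0 ]
  [ 12  -3  0  -4  |  -2 ]
  [  0   0  1   0  |   2 ]
  [ 12  -1  0  -2  |   0 ]
r2 -> r2 − 12·r1
  [  1   0  0   0  |   0 ]
  [  0  -3  0  -4  |  -2 ]
  [  0   0  1   0  |   2 ]
  [ 12  -1  0  -2  |   0 ]
r4 -> r4 − 12·r1
  [ 1   0  0   0  |   0 ]
  [ 0  -3  0  -4  |  -2 ]
  [ 0   0  1   0  |   2 ]
  [ 0  -1  0  -2  |   0 ]
r2 -> -1/3·r2
  [ 1   0  0    0  |    0 ]
  [ 0   1  0  4/3  |  2/3 ]
  [ 0   0  1    0  |    2 ]
  [ 0  -1  0   -2  |    0 ]
r4 -> r4 + r2
  [ 1  0  0     0  |    0 ]
  [ 0  1  0   4/3  |  2/3 ]
  [ 0  0  1     0  |    2 ]
  [ 0  0  0  -2/3  |  2/3 ]
r4 -> -3/2·r4
  [ 1  0  0    0  |    0 ]
  [ 0  1  0  4/3  |  2/3 ]
  [ 0  0  1    0  |    2 ]
  [ 0  0  0    1  |   -1 ]
r2 -> r2 − 4/3·r4
  [ 1  0  0  0  |   0 ]
  [ 0  1  0  0  |   2 ]
  [ 0  0  1  0  |   2 ]
  [ 0  0  0  1  |  -1 ]
Reading off the last column: a = 0, b = 2, c = 2, d = -1.

(0, 2, 2, -1)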